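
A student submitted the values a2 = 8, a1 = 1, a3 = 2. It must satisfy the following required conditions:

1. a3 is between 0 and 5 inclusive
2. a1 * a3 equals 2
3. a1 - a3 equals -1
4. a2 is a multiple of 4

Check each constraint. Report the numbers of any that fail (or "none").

None — every constraint holds.

1. a3 = 2 lies in [0, 5]  yes
2. a1 * a3 = 1 * 2 = 2  yes
3. a1 - a3 = 1 - 2 = -1  yes
4. 8 / 4 = 2, so 4 divides 8  yes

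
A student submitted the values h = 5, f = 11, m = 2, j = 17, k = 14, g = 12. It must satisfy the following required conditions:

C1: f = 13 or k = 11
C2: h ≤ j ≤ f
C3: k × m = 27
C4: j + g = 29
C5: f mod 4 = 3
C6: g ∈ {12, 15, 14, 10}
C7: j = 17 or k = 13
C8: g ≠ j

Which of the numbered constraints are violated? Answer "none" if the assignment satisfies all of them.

C1: f = 11 ≠ 13 and k = 14 ≠ 11; both disjuncts false  FAIL
C2: values 5, 17, 11; j = 17 is not ≤ f = 11  FAIL
C3: k × m = 14 × 2 = 28, not 27  FAIL
C4: j + g = 17 + 12 = 29  OK
C5: 11 mod 4 = 3  OK
C6: g = 12 is in {12, 15, 14, 10}  OK
C7: j = 17 = 17 (first disjunct)  OK
C8: g = 12, j = 17; distinct  OK

Constraints 1, 2, and 3 do not hold.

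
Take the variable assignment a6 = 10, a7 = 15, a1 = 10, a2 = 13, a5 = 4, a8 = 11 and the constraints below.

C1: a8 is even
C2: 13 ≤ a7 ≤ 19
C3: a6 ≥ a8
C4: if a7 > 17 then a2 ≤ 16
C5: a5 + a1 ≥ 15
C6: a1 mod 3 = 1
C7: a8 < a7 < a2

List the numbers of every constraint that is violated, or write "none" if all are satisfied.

Constraints 1, 3, 5, 7 are violated.

C1: a8 = 11 is odd — violated.
C2: a7 = 15 lies in [13, 19] — satisfied.
C3: a6 = 10, a8 = 11; 10 < 11 (want ≥) — violated.
C4: a7 = 15, not > 17; antecedent false, conditional vacuously true — satisfied.
C5: a5 + a1 = 4 + 10 = 14; 14 < 15, bound 15 not met — violated.
C6: 10 mod 3 = 1 — satisfied.
C7: values 11, 15, 13; a7 = 15 is not < a2 = 13 — violated.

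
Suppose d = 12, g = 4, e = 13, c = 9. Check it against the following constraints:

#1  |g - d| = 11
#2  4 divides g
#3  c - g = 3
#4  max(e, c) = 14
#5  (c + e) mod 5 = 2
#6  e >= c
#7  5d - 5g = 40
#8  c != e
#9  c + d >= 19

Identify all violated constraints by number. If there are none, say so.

No — constraints 1, 3, and 4 are not satisfied.

#1 |4 - 12| = 8, not 11 — fails.
#2 4 / 4 = 1, so 4 divides 4 — holds.
#3 c - g = 9 - 4 = 5, not 3 — fails.
#4 max(13, 9) = 13, not 14 — fails.
#5 c + e = 22; 22 mod 5 = 2 — holds.
#6 e = 13, c = 9; 13 ≥ 9 — holds.
#7 5d - 5g = 5(12) - 5(4) = 40 — holds.
#8 c = 9, e = 13; distinct — holds.
#9 c + d = 9 + 12 = 21; 21 ≥ 19 — holds.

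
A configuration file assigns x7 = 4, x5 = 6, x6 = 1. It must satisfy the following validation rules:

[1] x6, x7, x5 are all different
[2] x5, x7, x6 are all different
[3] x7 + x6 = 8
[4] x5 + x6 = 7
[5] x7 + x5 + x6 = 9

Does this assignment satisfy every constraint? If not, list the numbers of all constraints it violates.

[1] values 1, 4, 6 are pairwise distinct  true
[2] values 6, 4, 1 are pairwise distinct  true
[3] x7 + x6 = 4 + 1 = 5, not 8  false
[4] x5 + x6 = 6 + 1 = 7  true
[5] x7 + x5 + x6 = 4 + 6 + 1 = 11, not 9  false

Constraints 3, 5 do not hold.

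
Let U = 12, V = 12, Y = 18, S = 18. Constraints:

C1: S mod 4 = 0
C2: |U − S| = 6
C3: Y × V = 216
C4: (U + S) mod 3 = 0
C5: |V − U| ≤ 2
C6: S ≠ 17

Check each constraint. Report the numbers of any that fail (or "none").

The assignment fails constraint 1.

C1: 18 mod 4 = 2, not 0 — fails.
C2: |12 − 18| = 6 — holds.
C3: Y × V = 18 × 12 = 216 — holds.
C4: U + S = 30; 30 mod 3 = 0 — holds.
C5: |12 − 12| = 0; 0 ≤ 2 — holds.
C6: S = 18, and 18 ≠ 17 — holds.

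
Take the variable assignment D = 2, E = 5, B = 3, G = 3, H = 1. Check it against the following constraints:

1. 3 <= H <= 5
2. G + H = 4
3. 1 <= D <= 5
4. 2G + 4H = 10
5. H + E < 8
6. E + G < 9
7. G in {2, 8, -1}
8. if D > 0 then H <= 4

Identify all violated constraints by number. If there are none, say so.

No — constraints 1 and 7 are not satisfied.

1. H = 1 is outside [3, 5]  ✗
2. G + H = 3 + 1 = 4  ✓
3. D = 2 lies in [1, 5]  ✓
4. 2G + 4H = 2(3) + 4(1) = 10  ✓
5. H + E = 1 + 5 = 6; 6 < 8  ✓
6. E + G = 5 + 3 = 8; 8 < 9  ✓
7. G = 3 is not in {2, 8, -1}  ✗
8. D = 2 > 0, so we need H ≤ 4; H = 1 ≤ 4  ✓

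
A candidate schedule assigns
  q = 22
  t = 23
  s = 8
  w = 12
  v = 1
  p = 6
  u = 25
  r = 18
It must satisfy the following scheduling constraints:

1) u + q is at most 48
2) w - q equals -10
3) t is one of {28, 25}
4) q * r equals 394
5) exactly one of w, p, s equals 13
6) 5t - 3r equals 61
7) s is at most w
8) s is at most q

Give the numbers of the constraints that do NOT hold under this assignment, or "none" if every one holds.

1) u + q = 25 + 22 = 47; 47 ≤ 48  ✔
2) w - q = 12 - 22 = -10  ✔
3) t = 23 is not in {28, 25}  ✘
4) q * r = 22 * 18 = 396, not 394  ✘
5) w=12, p=6, s=8; 0 of them equal 13, not exactly one  ✘
6) 5t - 3r = 5(23) - 3(18) = 61  ✔
7) s = 8, w = 12; 8 ≤ 12  ✔
8) s = 8, q = 22; 8 ≤ 22  ✔

No — constraints 3, 4, 5 are not satisfied.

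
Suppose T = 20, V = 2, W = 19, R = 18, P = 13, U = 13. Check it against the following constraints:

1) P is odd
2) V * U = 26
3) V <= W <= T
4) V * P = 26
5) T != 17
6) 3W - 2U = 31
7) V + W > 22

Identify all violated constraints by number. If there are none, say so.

1) P = 13 is odd — satisfied.
2) V * U = 2 * 13 = 26 — satisfied.
3) values 2 <= 19 <= 20 — satisfied.
4) V * P = 2 * 13 = 26 — satisfied.
5) T = 20, and 20 ≠ 17 — satisfied.
6) 3W - 2U = 3(19) - 2(13) = 31 — satisfied.
7) V + W = 2 + 19 = 21; 21 ≤ 22, bound 22 not met — violated.

Constraint 7 does not hold.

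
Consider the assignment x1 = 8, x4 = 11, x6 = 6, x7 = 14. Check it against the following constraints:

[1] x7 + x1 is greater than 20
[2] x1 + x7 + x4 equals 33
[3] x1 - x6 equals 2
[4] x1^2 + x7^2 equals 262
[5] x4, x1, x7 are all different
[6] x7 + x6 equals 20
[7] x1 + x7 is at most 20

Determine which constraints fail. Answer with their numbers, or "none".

Constraints 4, 7 are violated.

[1] x7 + x1 = 14 + 8 = 22; 22 > 20 — holds.
[2] x1 + x7 + x4 = 8 + 14 + 11 = 33 — holds.
[3] x1 - x6 = 8 - 6 = 2 — holds.
[4] x1^2 + x7^2 = 8^2 + 14^2 = 64 + 196 = 260, not 262 — does not hold.
[5] values 11, 8, 14 are pairwise distinct — holds.
[6] x7 + x6 = 14 + 6 = 20 — holds.
[7] x1 + x7 = 8 + 14 = 22; 22 > 20, bound 20 not met — does not hold.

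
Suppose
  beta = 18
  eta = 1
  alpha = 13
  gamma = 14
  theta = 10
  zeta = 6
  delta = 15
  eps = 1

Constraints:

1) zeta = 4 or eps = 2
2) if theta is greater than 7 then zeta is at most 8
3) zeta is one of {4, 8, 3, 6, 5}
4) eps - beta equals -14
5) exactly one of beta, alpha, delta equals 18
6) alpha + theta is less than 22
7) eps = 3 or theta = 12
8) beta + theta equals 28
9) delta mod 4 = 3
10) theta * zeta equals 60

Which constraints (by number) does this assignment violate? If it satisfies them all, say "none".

1) zeta = 6 ≠ 4 and eps = 1 ≠ 2; both disjuncts false — violated.
2) theta = 10 > 7, so we need zeta ≤ 8; zeta = 6 ≤ 8 — OK.
3) zeta = 6 is in {4, 8, 3, 6, 5} — OK.
4) eps - beta = 1 - 18 = -17, not -14 — violated.
5) beta=18, alpha=13, delta=15; 1 of them equals 18 — OK.
6) alpha + theta = 13 + 10 = 23; 23 ≥ 22, bound 22 not met — violated.
7) eps = 1 ≠ 3 and theta = 10 ≠ 12; both disjuncts false — violated.
8) beta + theta = 18 + 10 = 28 — OK.
9) 15 mod 4 = 3 — OK.
10) theta * zeta = 10 * 6 = 60 — OK.

Constraints 1, 4, 6, 7 do not hold.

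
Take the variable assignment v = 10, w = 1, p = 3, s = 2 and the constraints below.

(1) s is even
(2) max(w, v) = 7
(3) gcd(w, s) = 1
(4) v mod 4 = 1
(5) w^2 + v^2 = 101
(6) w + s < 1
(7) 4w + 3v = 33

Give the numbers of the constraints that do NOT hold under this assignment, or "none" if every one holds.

(1) s = 2 is even  true
(2) max(1, 10) = 10, not 7  false
(3) gcd(1, 2) = 1  true
(4) 10 mod 4 = 2, not 1  false
(5) w^2 + v^2 = 1^2 + 10^2 = 1 + 100 = 101  true
(6) w + s = 1 + 2 = 3; 3 ≥ 1, bound 1 not met  false
(7) 4w + 3v = 4(1) + 3(10) = 34, not 33  false

The assignment fails constraints 2, 4, 6, 7.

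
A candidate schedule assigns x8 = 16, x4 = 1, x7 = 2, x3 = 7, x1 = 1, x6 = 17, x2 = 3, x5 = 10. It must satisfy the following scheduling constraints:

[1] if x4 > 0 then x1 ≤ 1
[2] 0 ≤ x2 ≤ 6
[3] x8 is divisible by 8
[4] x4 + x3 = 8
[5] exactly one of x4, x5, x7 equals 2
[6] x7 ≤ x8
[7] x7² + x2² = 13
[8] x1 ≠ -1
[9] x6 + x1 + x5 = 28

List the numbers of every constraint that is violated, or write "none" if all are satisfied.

All constraints are satisfied.

[1] x4 = 1 > 0, so we need x1 ≤ 1; x1 = 1 ≤ 1  ✔
[2] x2 = 3 lies in [0, 6]  ✔
[3] 16 / 8 = 2, so 8 divides 16  ✔
[4] x4 + x3 = 1 + 7 = 8  ✔
[5] x4=1, x5=10, x7=2; 1 of them equals 2  ✔
[6] x7 = 2, x8 = 16; 2 ≤ 16  ✔
[7] x7² + x2² = 2² + 3² = 4 + 9 = 13  ✔
[8] x1 = 1, and 1 ≠ -1  ✔
[9] x6 + x1 + x5 = 17 + 1 + 10 = 28  ✔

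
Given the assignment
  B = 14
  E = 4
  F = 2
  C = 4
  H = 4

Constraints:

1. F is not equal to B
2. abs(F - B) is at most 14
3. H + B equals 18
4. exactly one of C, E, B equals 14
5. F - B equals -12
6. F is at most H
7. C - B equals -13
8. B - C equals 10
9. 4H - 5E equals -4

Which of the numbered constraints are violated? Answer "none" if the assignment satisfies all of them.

1. F = 2, B = 14; distinct — satisfied.
2. abs(2 - 14) = 12; 12 ≤ 14 — satisfied.
3. H + B = 4 + 14 = 18 — satisfied.
4. C=4, E=4, B=14; 1 of them equals 14 — satisfied.
5. F - B = 2 - 14 = -12 — satisfied.
6. F = 2, H = 4; 2 ≤ 4 — satisfied.
7. C - B = 4 - 14 = -10, not -13 — violated.
8. B - C = 14 - 4 = 10 — satisfied.
9. 4H - 5E = 4(4) - 5(4) = -4 — satisfied.

No — constraint 7 is not satisfied.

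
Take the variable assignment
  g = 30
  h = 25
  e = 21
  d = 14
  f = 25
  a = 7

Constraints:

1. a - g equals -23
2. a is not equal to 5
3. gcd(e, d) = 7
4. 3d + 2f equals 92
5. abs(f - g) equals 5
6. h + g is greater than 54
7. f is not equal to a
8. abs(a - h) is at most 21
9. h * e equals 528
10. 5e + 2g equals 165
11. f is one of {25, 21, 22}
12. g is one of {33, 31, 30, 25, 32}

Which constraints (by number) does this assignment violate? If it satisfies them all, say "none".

Constraint 9 does not hold.

1. a - g = 7 - 30 = -23  holds
2. a = 7, and 7 ≠ 5  holds
3. gcd(21, 14) = 7  holds
4. 3d + 2f = 3(14) + 2(25) = 92  holds
5. abs(25 - 30) = 5  holds
6. h + g = 25 + 30 = 55; 55 > 54  holds
7. f = 25, a = 7; distinct  holds
8. abs(7 - 25) = 18; 18 ≤ 21  holds
9. h * e = 25 * 21 = 525, not 528  fails
10. 5e + 2g = 5(21) + 2(30) = 165  holds
11. f = 25 is in {25, 21, 22}  holds
12. g = 30 is in {33, 31, 30, 25, 32}  holds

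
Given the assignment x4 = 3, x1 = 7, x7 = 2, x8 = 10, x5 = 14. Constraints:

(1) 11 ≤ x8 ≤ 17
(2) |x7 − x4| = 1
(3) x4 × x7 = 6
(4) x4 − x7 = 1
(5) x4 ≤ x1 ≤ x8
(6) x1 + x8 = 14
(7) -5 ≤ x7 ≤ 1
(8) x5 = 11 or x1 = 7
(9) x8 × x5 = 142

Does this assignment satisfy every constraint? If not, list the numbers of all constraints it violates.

Constraints 1, 6, 7, and 9 do not hold.

(1) x8 = 10 is outside [11, 17]  fails
(2) |2 − 3| = 1  holds
(3) x4 × x7 = 3 × 2 = 6  holds
(4) x4 − x7 = 3 − 2 = 1  holds
(5) values 3 ≤ 7 ≤ 10  holds
(6) x1 + x8 = 7 + 10 = 17, not 14  fails
(7) x7 = 2 is outside [-5, 1]  fails
(8) x5 = 14 ≠ 11, but x1 = 7 = 7 (second disjunct)  holds
(9) x8 × x5 = 10 × 14 = 140, not 142  fails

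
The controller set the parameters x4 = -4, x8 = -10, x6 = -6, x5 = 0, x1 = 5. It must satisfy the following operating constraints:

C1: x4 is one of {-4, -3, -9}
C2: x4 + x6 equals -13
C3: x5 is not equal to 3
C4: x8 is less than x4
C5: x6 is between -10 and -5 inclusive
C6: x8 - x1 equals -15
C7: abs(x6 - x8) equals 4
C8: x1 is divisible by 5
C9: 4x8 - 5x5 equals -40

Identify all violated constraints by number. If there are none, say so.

The assignment fails constraint 2.

C1: x4 = -4 is in {-4, -3, -9} — holds.
C2: x4 + x6 = -4 + (-6) = -10, not -13 — fails.
C3: x5 = 0, and 0 ≠ 3 — holds.
C4: x8 = -10, x4 = -4; -10 < -4 — holds.
C5: x6 = -6 lies in [-10, -5] — holds.
C6: x8 - x1 = -10 - 5 = -15 — holds.
C7: abs(-6 - (-10)) = 4 — holds.
C8: 5 / 5 = 1, so 5 divides 5 — holds.
C9: 4x8 - 5x5 = 4(-10) - 5(0) = -40 — holds.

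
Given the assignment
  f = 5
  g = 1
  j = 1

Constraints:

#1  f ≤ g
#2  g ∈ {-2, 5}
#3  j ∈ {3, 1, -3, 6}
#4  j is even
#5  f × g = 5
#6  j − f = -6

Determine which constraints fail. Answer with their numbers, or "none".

#1 f = 5, g = 1; 5 > 1 (want ≤)  ✗
#2 g = 1 is not in {-2, 5}  ✗
#3 j = 1 is in {3, 1, -3, 6}  ✓
#4 j = 1 is odd  ✗
#5 f × g = 5 × 1 = 5  ✓
#6 j − f = 1 − 5 = -4, not -6  ✗

Constraints 1, 2, 4, 6 are violated.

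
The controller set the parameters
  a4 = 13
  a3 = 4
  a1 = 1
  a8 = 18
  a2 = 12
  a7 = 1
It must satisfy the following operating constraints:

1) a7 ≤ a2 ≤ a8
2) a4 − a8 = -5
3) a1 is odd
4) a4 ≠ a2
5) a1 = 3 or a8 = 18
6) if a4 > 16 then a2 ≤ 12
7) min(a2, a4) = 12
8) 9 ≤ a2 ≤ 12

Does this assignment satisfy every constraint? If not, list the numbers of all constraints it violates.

1) values 1 ≤ 12 ≤ 18 — OK.
2) a4 − a8 = 13 − 18 = -5 — OK.
3) a1 = 1 is odd — OK.
4) a4 = 13, a2 = 12; distinct — OK.
5) a1 = 1 ≠ 3, but a8 = 18 = 18 (second disjunct) — OK.
6) a4 = 13, not > 16; antecedent false, conditional vacuously true — OK.
7) min(12, 13) = 12 — OK.
8) a2 = 12 lies in [9, 12] — OK.

None — every constraint holds.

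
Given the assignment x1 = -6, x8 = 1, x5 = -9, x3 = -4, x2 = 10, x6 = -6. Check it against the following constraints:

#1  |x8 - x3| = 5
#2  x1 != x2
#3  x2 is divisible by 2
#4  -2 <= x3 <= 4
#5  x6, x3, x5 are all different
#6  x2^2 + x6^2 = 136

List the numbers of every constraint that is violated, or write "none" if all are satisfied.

Violated: 4.

#1 |1 - (-4)| = 5 — holds.
#2 x1 = -6, x2 = 10; distinct — holds.
#3 10 / 2 = 5, so 2 divides 10 — holds.
#4 x3 = -4 is outside [-2, 4] — fails.
#5 values -6, -4, -9 are pairwise distinct — holds.
#6 x2^2 + x6^2 = 10^2 + (-6)^2 = 100 + 36 = 136 — holds.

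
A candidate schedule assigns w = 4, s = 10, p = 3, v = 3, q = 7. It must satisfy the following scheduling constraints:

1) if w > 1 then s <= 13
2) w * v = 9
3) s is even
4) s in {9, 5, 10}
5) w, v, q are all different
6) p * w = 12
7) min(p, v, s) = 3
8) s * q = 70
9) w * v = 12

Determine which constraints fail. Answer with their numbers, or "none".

The assignment fails constraint 2.

1) w = 4 > 1, so we need s ≤ 13; s = 10 ≤ 13 — holds.
2) w * v = 4 * 3 = 12, not 9 — fails.
3) s = 10 is even — holds.
4) s = 10 is in {9, 5, 10} — holds.
5) values 4, 3, 7 are pairwise distinct — holds.
6) p * w = 3 * 4 = 12 — holds.
7) min(3, 3, 10) = 3 — holds.
8) s * q = 10 * 7 = 70 — holds.
9) w * v = 4 * 3 = 12 — holds.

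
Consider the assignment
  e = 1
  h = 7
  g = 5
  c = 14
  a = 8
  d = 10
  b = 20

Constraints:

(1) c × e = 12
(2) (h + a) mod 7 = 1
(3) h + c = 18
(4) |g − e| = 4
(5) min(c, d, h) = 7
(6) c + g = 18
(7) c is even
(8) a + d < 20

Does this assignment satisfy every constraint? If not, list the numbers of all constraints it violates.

The assignment fails constraints 1, 3, and 6.

(1) c × e = 14 × 1 = 14, not 12 — does not hold.
(2) h + a = 15; 15 mod 7 = 1 — holds.
(3) h + c = 7 + 14 = 21, not 18 — does not hold.
(4) |5 − 1| = 4 — holds.
(5) min(14, 10, 7) = 7 — holds.
(6) c + g = 14 + 5 = 19, not 18 — does not hold.
(7) c = 14 is even — holds.
(8) a + d = 8 + 10 = 18; 18 < 20 — holds.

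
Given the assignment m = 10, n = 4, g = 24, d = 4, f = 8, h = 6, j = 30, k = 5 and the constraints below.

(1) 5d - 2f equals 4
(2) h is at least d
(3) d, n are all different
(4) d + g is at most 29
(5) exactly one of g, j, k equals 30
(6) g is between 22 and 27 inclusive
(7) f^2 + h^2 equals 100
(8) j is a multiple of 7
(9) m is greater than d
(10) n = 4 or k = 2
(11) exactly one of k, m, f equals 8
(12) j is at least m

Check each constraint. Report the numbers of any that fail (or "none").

(1) 5d - 2f = 5(4) - 2(8) = 4  OK
(2) h = 6, d = 4; 6 ≥ 4  OK
(3) d = n = 4, not all different  FAIL
(4) d + g = 4 + 24 = 28; 28 ≤ 29  OK
(5) g=24, j=30, k=5; 1 of them equals 30  OK
(6) g = 24 lies in [22, 27]  OK
(7) f^2 + h^2 = 8^2 + 6^2 = 64 + 36 = 100  OK
(8) 30 = 7*4 + 2, so 7 does not divide 30  FAIL
(9) m = 10, d = 4; 10 > 4  OK
(10) n = 4 = 4 (first disjunct)  OK
(11) k=5, m=10, f=8; 1 of them equals 8  OK
(12) j = 30, m = 10; 30 ≥ 10  OK

No — constraints 3 and 8 are not satisfied.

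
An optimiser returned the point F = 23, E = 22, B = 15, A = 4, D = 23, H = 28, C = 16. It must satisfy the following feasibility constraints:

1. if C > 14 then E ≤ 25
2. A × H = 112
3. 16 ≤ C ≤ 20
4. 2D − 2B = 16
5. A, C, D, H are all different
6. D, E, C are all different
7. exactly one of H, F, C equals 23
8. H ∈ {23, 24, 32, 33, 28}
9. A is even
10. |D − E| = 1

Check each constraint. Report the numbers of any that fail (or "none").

1. C = 16 > 14, so we need E ≤ 25; E = 22 ≤ 25  OK
2. A × H = 4 × 28 = 112  OK
3. C = 16 lies in [16, 20]  OK
4. 2D − 2B = 2(23) − 2(15) = 16  OK
5. values 4, 16, 23, 28 are pairwise distinct  OK
6. values 23, 22, 16 are pairwise distinct  OK
7. H=28, F=23, C=16; 1 of them equals 23  OK
8. H = 28 is in {23, 24, 32, 33, 28}  OK
9. A = 4 is even  OK
10. |23 − 22| = 1  OK

No violations.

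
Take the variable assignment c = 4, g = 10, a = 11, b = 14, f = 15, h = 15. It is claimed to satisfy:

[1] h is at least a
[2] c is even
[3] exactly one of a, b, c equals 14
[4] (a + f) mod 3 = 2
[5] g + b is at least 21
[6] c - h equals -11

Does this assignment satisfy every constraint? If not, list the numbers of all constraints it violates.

Yes — all constraints hold.

[1] h = 15, a = 11; 15 ≥ 11  OK
[2] c = 4 is even  OK
[3] a=11, b=14, c=4; 1 of them equals 14  OK
[4] a + f = 26; 26 mod 3 = 2  OK
[5] g + b = 10 + 14 = 24; 24 ≥ 21  OK
[6] c - h = 4 - 15 = -11  OK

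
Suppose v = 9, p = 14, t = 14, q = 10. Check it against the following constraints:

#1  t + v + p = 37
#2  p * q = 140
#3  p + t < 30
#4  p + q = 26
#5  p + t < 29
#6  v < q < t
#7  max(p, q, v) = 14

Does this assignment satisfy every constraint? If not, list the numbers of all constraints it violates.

#1 t + v + p = 14 + 9 + 14 = 37  OK
#2 p * q = 14 * 10 = 140  OK
#3 p + t = 14 + 14 = 28; 28 < 30  OK
#4 p + q = 14 + 10 = 24, not 26  FAIL
#5 p + t = 14 + 14 = 28; 28 < 29  OK
#6 values 9 < 10 < 14  OK
#7 max(14, 10, 9) = 14  OK

The assignment fails constraint 4.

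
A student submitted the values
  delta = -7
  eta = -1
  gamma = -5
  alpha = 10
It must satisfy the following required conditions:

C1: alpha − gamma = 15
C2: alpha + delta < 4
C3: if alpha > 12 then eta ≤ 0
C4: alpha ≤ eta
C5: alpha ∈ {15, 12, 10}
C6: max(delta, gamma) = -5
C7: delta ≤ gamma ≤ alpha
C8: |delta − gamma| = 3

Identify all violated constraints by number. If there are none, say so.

C1: alpha − gamma = 10 − (-5) = 15 — satisfied.
C2: alpha + delta = 10 + (-7) = 3; 3 < 4 — satisfied.
C3: alpha = 10, not > 12; antecedent false, conditional vacuously true — satisfied.
C4: alpha = 10, eta = -1; 10 > -1 (want ≤) — violated.
C5: alpha = 10 is in {15, 12, 10} — satisfied.
C6: max(-7, -5) = -5 — satisfied.
C7: values -7 ≤ -5 ≤ 10 — satisfied.
C8: |-7 − (-5)| = 2, not 3 — violated.

Violated: 4 and 8.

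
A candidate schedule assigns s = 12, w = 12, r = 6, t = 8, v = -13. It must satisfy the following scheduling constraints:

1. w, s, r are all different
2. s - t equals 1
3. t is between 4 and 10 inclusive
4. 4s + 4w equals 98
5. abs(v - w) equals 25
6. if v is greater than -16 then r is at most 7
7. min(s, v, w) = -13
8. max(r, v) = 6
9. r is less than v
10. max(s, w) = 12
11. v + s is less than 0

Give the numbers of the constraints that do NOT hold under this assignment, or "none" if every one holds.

1. w = s = 12, not all different  ✘
2. s - t = 12 - 8 = 4, not 1  ✘
3. t = 8 lies in [4, 10]  ✔
4. 4s + 4w = 4(12) + 4(12) = 96, not 98  ✘
5. abs(-13 - 12) = 25  ✔
6. v = -13 > -16, so we need r ≤ 7; r = 6 ≤ 7  ✔
7. min(12, -13, 12) = -13  ✔
8. max(6, -13) = 6  ✔
9. r = 6, v = -13; 6 ≥ -13 (want <)  ✘
10. max(12, 12) = 12  ✔
11. v + s = -13 + 12 = -1; -1 < 0  ✔

No — constraints 1, 2, 4, 9 are not satisfied.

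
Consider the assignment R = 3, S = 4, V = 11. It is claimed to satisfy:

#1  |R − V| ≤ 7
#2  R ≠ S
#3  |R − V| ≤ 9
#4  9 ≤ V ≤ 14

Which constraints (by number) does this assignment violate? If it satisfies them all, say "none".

Constraint 1 is violated.

#1 |3 − 11| = 8; 8 > 7, exceeds bound 7 — violated.
#2 R = 3, S = 4; distinct — satisfied.
#3 |3 − 11| = 8; 8 ≤ 9 — satisfied.
#4 V = 11 lies in [9, 14] — satisfied.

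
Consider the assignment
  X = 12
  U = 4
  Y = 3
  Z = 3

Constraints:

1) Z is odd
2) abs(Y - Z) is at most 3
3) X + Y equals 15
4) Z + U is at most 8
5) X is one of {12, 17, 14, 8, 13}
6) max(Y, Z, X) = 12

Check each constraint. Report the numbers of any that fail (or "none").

1) Z = 3 is odd — OK.
2) abs(3 - 3) = 0; 0 ≤ 3 — OK.
3) X + Y = 12 + 3 = 15 — OK.
4) Z + U = 3 + 4 = 7; 7 ≤ 8 — OK.
5) X = 12 is in {12, 17, 14, 8, 13} — OK.
6) max(3, 3, 12) = 12 — OK.

No violations.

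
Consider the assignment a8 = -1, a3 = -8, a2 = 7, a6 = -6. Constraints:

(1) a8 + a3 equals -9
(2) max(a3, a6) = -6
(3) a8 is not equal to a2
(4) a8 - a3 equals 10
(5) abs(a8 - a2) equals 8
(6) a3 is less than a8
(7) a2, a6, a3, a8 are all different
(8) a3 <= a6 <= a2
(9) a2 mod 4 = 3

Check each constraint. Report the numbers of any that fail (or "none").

(1) a8 + a3 = -1 + (-8) = -9  ✓
(2) max(-8, -6) = -6  ✓
(3) a8 = -1, a2 = 7; distinct  ✓
(4) a8 - a3 = -1 - (-8) = 7, not 10  ✗
(5) abs(-1 - 7) = 8  ✓
(6) a3 = -8, a8 = -1; -8 < -1  ✓
(7) values 7, -6, -8, -1 are pairwise distinct  ✓
(8) values -8 <= -6 <= 7  ✓
(9) 7 mod 4 = 3  ✓

No — constraint 4 is not satisfied.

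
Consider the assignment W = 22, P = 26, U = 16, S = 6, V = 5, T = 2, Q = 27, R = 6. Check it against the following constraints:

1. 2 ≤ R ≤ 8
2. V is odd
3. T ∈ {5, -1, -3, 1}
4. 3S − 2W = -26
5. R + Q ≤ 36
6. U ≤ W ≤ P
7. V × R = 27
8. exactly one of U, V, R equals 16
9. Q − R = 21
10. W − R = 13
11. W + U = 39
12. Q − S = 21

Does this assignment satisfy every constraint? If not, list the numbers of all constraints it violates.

No — constraints 3, 7, 10, 11 are not satisfied.

1. R = 6 lies in [2, 8]  OK
2. V = 5 is odd  OK
3. T = 2 is not in {5, -1, -3, 1}  FAIL
4. 3S − 2W = 3(6) − 2(22) = -26  OK
5. R + Q = 6 + 27 = 33; 33 ≤ 36  OK
6. values 16 ≤ 22 ≤ 26  OK
7. V × R = 5 × 6 = 30, not 27  FAIL
8. U=16, V=5, R=6; 1 of them equals 16  OK
9. Q − R = 27 − 6 = 21  OK
10. W − R = 22 − 6 = 16, not 13  FAIL
11. W + U = 22 + 16 = 38, not 39  FAIL
12. Q − S = 27 − 6 = 21  OK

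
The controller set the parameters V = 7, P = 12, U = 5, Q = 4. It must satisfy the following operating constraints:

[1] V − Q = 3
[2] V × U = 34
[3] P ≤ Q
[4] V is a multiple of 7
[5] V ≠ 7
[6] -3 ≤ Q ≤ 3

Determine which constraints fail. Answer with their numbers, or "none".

[1] V − Q = 7 − 4 = 3 — holds.
[2] V × U = 7 × 5 = 35, not 34 — does not hold.
[3] P = 12, Q = 4; 12 > 4 (want ≤) — does not hold.
[4] 7 / 7 = 1, so 7 divides 7 — holds.
[5] V = 7, but 7 is required to differ — does not hold.
[6] Q = 4 is outside [-3, 3] — does not hold.

Violated: 2, 3, 5, 6.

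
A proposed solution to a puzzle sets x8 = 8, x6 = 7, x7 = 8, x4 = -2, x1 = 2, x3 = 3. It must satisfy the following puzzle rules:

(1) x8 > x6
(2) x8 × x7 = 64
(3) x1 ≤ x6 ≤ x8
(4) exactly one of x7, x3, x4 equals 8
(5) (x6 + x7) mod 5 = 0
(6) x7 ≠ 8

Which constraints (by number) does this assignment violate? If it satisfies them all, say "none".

(1) x8 = 8, x6 = 7; 8 > 7  ✓
(2) x8 × x7 = 8 × 8 = 64  ✓
(3) values 2 ≤ 7 ≤ 8  ✓
(4) x7=8, x3=3, x4=-2; 1 of them equals 8  ✓
(5) x6 + x7 = 15; 15 mod 5 = 0  ✓
(6) x7 = 8, but 8 is required to differ  ✗

No — constraint 6 is not satisfied.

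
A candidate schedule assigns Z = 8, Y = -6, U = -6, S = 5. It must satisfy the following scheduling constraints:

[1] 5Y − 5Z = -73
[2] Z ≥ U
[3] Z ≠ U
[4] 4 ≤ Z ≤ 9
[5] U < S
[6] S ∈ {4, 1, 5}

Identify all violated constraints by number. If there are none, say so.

[1] 5Y − 5Z = 5(-6) − 5(8) = -70, not -73 — violated.
[2] Z = 8, U = -6; 8 ≥ -6 — OK.
[3] Z = 8, U = -6; distinct — OK.
[4] Z = 8 lies in [4, 9] — OK.
[5] U = -6, S = 5; -6 < 5 — OK.
[6] S = 5 is in {4, 1, 5} — OK.

Constraint 1 is violated.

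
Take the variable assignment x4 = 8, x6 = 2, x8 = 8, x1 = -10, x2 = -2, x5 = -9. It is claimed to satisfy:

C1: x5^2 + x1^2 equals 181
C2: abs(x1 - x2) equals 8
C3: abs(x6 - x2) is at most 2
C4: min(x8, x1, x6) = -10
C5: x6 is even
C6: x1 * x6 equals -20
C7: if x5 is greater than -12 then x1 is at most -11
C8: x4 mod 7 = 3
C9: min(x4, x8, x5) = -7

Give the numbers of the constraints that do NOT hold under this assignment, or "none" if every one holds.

Constraints 3, 7, 8, and 9 are violated.

C1: x5^2 + x1^2 = (-9)^2 + (-10)^2 = 81 + 100 = 181  ✔
C2: abs(-10 - (-2)) = 8  ✔
C3: abs(2 - (-2)) = 4; 4 > 2, exceeds bound 2  ✘
C4: min(8, -10, 2) = -10  ✔
C5: x6 = 2 is even  ✔
C6: x1 * x6 = -10 * 2 = -20  ✔
C7: x5 = -9 > -12, so we need x1 ≤ -11; but x1 = -10 > -11  ✘
C8: 8 mod 7 = 1, not 3  ✘
C9: min(8, 8, -9) = -9, not -7  ✘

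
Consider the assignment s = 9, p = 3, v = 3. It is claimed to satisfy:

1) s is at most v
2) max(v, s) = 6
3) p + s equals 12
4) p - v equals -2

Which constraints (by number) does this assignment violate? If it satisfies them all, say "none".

1) s = 9, v = 3; 9 > 3 (want ≤)  ✗
2) max(3, 9) = 9, not 6  ✗
3) p + s = 3 + 9 = 12  ✓
4) p - v = 3 - 3 = 0, not -2  ✗

No — constraints 1, 2, 4 are not satisfied.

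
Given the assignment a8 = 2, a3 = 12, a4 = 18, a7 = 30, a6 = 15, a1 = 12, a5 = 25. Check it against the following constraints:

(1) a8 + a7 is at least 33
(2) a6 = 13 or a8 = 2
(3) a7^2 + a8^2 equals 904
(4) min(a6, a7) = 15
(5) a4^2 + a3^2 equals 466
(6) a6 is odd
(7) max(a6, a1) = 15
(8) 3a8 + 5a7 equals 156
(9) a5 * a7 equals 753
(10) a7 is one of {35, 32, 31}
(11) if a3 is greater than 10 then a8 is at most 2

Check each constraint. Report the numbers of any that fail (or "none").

(1) a8 + a7 = 2 + 30 = 32; 32 < 33, bound 33 not met — does not hold.
(2) a6 = 15 ≠ 13, but a8 = 2 = 2 (second disjunct) — holds.
(3) a7^2 + a8^2 = 30^2 + 2^2 = 900 + 4 = 904 — holds.
(4) min(15, 30) = 15 — holds.
(5) a4^2 + a3^2 = 18^2 + 12^2 = 324 + 144 = 468, not 466 — does not hold.
(6) a6 = 15 is odd — holds.
(7) max(15, 12) = 15 — holds.
(8) 3a8 + 5a7 = 3(2) + 5(30) = 156 — holds.
(9) a5 * a7 = 25 * 30 = 750, not 753 — does not hold.
(10) a7 = 30 is not in {35, 32, 31} — does not hold.
(11) a3 = 12 > 10, so we need a8 ≤ 2; a8 = 2 ≤ 2 — holds.

The assignment fails constraints 1, 5, 9, and 10.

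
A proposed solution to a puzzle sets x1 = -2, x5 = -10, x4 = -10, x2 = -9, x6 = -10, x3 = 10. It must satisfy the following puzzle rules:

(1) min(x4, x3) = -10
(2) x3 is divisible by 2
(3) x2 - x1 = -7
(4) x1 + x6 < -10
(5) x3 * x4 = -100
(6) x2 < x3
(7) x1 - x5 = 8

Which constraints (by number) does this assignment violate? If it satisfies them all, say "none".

(1) min(-10, 10) = -10  true
(2) 10 / 2 = 5, so 2 divides 10  true
(3) x2 - x1 = -9 - (-2) = -7  true
(4) x1 + x6 = -2 + (-10) = -12; -12 < -10  true
(5) x3 * x4 = 10 * (-10) = -100  true
(6) x2 = -9, x3 = 10; -9 < 10  true
(7) x1 - x5 = -2 - (-10) = 8  true

No violations.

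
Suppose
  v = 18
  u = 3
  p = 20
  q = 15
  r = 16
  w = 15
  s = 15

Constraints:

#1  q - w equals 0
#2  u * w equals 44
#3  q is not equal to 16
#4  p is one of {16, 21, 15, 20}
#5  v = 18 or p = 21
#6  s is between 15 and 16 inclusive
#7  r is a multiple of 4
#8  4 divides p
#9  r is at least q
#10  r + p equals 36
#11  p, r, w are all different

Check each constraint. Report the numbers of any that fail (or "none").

#1 q - w = 15 - 15 = 0  ✔
#2 u * w = 3 * 15 = 45, not 44  ✘
#3 q = 15, and 15 ≠ 16  ✔
#4 p = 20 is in {16, 21, 15, 20}  ✔
#5 v = 18 = 18 (first disjunct)  ✔
#6 s = 15 lies in [15, 16]  ✔
#7 16 / 4 = 4, so 4 divides 16  ✔
#8 20 / 4 = 5, so 4 divides 20  ✔
#9 r = 16, q = 15; 16 ≥ 15  ✔
#10 r + p = 16 + 20 = 36  ✔
#11 values 20, 16, 15 are pairwise distinct  ✔

The assignment fails constraint 2.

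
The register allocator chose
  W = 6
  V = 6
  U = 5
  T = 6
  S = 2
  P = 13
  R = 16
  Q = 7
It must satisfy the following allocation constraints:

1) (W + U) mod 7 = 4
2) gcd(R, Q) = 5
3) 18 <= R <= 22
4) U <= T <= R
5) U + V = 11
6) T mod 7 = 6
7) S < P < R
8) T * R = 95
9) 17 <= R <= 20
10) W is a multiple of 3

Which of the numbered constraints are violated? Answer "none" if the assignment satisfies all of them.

1) W + U = 11; 11 mod 7 = 4  ✓
2) gcd(16, 7) = 1, not 5  ✗
3) R = 16 is outside [18, 22]  ✗
4) values 5 <= 6 <= 16  ✓
5) U + V = 5 + 6 = 11  ✓
6) 6 mod 7 = 6  ✓
7) values 2 < 13 < 16  ✓
8) T * R = 6 * 16 = 96, not 95  ✗
9) R = 16 is outside [17, 20]  ✗
10) 6 / 3 = 2, so 3 divides 6  ✓

No — constraints 2, 3, 8, 9 are not satisfied.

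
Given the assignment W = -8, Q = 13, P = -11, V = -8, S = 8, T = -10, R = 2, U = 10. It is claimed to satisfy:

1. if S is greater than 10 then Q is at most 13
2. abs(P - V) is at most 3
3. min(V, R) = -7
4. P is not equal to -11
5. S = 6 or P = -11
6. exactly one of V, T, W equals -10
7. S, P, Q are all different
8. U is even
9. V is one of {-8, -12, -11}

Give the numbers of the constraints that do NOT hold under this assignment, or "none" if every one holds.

1. S = 8, not > 10; antecedent false, conditional vacuously true — holds.
2. abs(-11 - (-8)) = 3; 3 ≤ 3 — holds.
3. min(-8, 2) = -8, not -7 — fails.
4. P = -11, but -11 is required to differ — fails.
5. S = 8 ≠ 6, but P = -11 = -11 (second disjunct) — holds.
6. V=-8, T=-10, W=-8; 1 of them equals -10 — holds.
7. values 8, -11, 13 are pairwise distinct — holds.
8. U = 10 is even — holds.
9. V = -8 is in {-8, -12, -11} — holds.

Constraints 3 and 4 are violated.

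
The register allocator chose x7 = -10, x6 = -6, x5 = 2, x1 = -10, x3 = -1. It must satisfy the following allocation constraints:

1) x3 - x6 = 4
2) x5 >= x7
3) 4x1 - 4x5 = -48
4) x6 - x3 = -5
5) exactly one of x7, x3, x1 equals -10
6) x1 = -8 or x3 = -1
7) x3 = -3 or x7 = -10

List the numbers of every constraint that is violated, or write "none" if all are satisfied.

1) x3 - x6 = -1 - (-6) = 5, not 4 — fails.
2) x5 = 2, x7 = -10; 2 ≥ -10 — holds.
3) 4x1 - 4x5 = 4(-10) - 4(2) = -48 — holds.
4) x6 - x3 = -6 - (-1) = -5 — holds.
5) x7=-10, x3=-1, x1=-10; 2 of them equal -10, not exactly one — fails.
6) x1 = -10 ≠ -8, but x3 = -1 = -1 (second disjunct) — holds.
7) x3 = -1 ≠ -3, but x7 = -10 = -10 (second disjunct) — holds.

Constraints 1, 5 do not hold.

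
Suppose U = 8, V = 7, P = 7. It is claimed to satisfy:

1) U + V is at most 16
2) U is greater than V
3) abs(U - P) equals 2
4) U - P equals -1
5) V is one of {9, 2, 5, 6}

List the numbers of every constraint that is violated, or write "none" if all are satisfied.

1) U + V = 8 + 7 = 15; 15 ≤ 16  yes
2) U = 8, V = 7; 8 > 7  yes
3) abs(8 - 7) = 1, not 2  no
4) U - P = 8 - 7 = 1, not -1  no
5) V = 7 is not in {9, 2, 5, 6}  no

Constraints 3, 4, 5 do not hold.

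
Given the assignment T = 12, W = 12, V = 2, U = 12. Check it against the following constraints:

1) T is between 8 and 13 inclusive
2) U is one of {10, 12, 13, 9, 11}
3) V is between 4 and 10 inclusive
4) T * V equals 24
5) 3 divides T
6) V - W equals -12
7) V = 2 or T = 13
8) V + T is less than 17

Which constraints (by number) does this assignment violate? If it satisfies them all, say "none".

1) T = 12 lies in [8, 13] — satisfied.
2) U = 12 is in {10, 12, 13, 9, 11} — satisfied.
3) V = 2 is outside [4, 10] — violated.
4) T * V = 12 * 2 = 24 — satisfied.
5) 12 / 3 = 4, so 3 divides 12 — satisfied.
6) V - W = 2 - 12 = -10, not -12 — violated.
7) V = 2 = 2 (first disjunct) — satisfied.
8) V + T = 2 + 12 = 14; 14 < 17 — satisfied.

Constraints 3, 6 do not hold.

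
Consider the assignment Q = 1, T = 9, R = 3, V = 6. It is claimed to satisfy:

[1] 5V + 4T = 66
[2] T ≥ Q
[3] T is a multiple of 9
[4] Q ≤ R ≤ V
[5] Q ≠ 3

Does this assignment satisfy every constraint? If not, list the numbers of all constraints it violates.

No violations.

[1] 5V + 4T = 5(6) + 4(9) = 66 — holds.
[2] T = 9, Q = 1; 9 ≥ 1 — holds.
[3] 9 / 9 = 1, so 9 divides 9 — holds.
[4] values 1 ≤ 3 ≤ 6 — holds.
[5] Q = 1, and 1 ≠ 3 — holds.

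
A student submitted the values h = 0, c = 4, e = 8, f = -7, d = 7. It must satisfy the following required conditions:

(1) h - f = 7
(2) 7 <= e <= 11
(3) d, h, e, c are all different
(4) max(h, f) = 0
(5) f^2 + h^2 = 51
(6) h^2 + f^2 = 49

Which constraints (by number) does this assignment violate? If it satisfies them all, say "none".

(1) h - f = 0 - (-7) = 7  ✓
(2) e = 8 lies in [7, 11]  ✓
(3) values 7, 0, 8, 4 are pairwise distinct  ✓
(4) max(0, -7) = 0  ✓
(5) f^2 + h^2 = (-7)^2 + 0^2 = 49 + 0 = 49, not 51  ✗
(6) h^2 + f^2 = 0^2 + (-7)^2 = 0 + 49 = 49  ✓

Violated: 5.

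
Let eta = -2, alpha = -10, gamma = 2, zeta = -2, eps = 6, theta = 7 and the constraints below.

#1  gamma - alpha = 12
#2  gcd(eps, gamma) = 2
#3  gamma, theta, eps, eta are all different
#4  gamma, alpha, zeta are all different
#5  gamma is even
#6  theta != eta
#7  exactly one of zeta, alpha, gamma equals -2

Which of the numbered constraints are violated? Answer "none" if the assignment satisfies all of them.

All constraints are satisfied.

#1 gamma - alpha = 2 - (-10) = 12 — holds.
#2 gcd(6, 2) = 2 — holds.
#3 values 2, 7, 6, -2 are pairwise distinct — holds.
#4 values 2, -10, -2 are pairwise distinct — holds.
#5 gamma = 2 is even — holds.
#6 theta = 7, eta = -2; distinct — holds.
#7 zeta=-2, alpha=-10, gamma=2; 1 of them equals -2 — holds.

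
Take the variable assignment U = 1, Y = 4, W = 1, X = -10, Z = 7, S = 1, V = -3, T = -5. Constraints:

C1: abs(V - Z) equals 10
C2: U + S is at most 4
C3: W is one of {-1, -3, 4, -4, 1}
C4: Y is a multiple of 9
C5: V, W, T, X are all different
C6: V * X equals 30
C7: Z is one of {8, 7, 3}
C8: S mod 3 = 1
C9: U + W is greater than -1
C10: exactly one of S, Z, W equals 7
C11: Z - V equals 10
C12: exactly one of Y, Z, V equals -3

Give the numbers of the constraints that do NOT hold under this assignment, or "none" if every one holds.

Constraint 4 does not hold.

C1: abs(-3 - 7) = 10  true
C2: U + S = 1 + 1 = 2; 2 ≤ 4  true
C3: W = 1 is in {-1, -3, 4, -4, 1}  true
C4: 4 = 9*0 + 4, so 9 does not divide 4  false
C5: values -3, 1, -5, -10 are pairwise distinct  true
C6: V * X = -3 * (-10) = 30  true
C7: Z = 7 is in {8, 7, 3}  true
C8: 1 mod 3 = 1  true
C9: U + W = 1 + 1 = 2; 2 > -1  true
C10: S=1, Z=7, W=1; 1 of them equals 7  true
C11: Z - V = 7 - (-3) = 10  true
C12: Y=4, Z=7, V=-3; 1 of them equals -3  true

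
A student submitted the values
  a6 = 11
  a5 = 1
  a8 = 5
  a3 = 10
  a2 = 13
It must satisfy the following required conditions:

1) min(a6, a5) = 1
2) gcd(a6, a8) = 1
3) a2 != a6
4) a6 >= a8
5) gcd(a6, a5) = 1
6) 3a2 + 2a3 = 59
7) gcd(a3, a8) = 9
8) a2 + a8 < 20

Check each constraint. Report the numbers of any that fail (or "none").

1) min(11, 1) = 1 — satisfied.
2) gcd(11, 5) = 1 — satisfied.
3) a2 = 13, a6 = 11; distinct — satisfied.
4) a6 = 11, a8 = 5; 11 ≥ 5 — satisfied.
5) gcd(11, 1) = 1 — satisfied.
6) 3a2 + 2a3 = 3(13) + 2(10) = 59 — satisfied.
7) gcd(10, 5) = 5, not 9 — violated.
8) a2 + a8 = 13 + 5 = 18; 18 < 20 — satisfied.

Constraint 7 does not hold.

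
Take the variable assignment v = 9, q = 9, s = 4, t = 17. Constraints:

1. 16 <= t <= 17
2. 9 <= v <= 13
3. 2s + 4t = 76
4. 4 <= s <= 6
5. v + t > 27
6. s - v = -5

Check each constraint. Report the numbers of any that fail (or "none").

1. t = 17 lies in [16, 17]  ✓
2. v = 9 lies in [9, 13]  ✓
3. 2s + 4t = 2(4) + 4(17) = 76  ✓
4. s = 4 lies in [4, 6]  ✓
5. v + t = 9 + 17 = 26; 26 ≤ 27, bound 27 not met  ✗
6. s - v = 4 - 9 = -5  ✓

The assignment fails constraint 5.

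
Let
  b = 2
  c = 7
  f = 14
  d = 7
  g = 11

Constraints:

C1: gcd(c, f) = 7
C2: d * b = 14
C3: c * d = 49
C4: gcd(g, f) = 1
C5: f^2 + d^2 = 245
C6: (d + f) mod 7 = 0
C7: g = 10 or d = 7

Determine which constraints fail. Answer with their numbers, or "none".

C1: gcd(7, 14) = 7 — holds.
C2: d * b = 7 * 2 = 14 — holds.
C3: c * d = 7 * 7 = 49 — holds.
C4: gcd(11, 14) = 1 — holds.
C5: f^2 + d^2 = 14^2 + 7^2 = 196 + 49 = 245 — holds.
C6: d + f = 21; 21 mod 7 = 0 — holds.
C7: g = 11 ≠ 10, but d = 7 = 7 (second disjunct) — holds.

Yes — all constraints hold.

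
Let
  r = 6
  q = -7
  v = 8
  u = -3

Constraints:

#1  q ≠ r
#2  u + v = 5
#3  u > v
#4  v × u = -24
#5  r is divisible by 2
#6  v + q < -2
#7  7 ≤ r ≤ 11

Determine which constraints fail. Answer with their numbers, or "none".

Violated: 3, 6, 7.

#1 q = -7, r = 6; distinct  OK
#2 u + v = -3 + 8 = 5  OK
#3 u = -3, v = 8; -3 ≤ 8 (want >)  FAIL
#4 v × u = 8 × (-3) = -24  OK
#5 6 / 2 = 3, so 2 divides 6  OK
#6 v + q = 8 + (-7) = 1; 1 ≥ -2, bound -2 not met  FAIL
#7 r = 6 is outside [7, 11]  FAIL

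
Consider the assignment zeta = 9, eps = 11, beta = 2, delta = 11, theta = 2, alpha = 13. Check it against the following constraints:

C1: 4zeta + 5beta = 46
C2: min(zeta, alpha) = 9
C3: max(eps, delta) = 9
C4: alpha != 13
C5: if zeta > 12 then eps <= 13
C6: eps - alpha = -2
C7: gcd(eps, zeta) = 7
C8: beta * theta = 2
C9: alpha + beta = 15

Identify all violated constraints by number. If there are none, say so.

C1: 4zeta + 5beta = 4(9) + 5(2) = 46  true
C2: min(9, 13) = 9  true
C3: max(11, 11) = 11, not 9  false
C4: alpha = 13, but 13 is required to differ  false
C5: zeta = 9, not > 12; antecedent false, conditional vacuously true  true
C6: eps - alpha = 11 - 13 = -2  true
C7: gcd(11, 9) = 1, not 7  false
C8: beta * theta = 2 * 2 = 4, not 2  false
C9: alpha + beta = 13 + 2 = 15  true

Constraints 3, 4, 7, and 8 do not hold.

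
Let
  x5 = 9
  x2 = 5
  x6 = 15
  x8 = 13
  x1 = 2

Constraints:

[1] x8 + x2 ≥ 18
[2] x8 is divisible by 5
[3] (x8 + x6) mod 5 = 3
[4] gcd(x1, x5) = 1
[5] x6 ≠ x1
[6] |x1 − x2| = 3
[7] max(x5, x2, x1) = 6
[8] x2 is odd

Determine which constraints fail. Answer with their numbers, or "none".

[1] x8 + x2 = 13 + 5 = 18; 18 ≥ 18  true
[2] 13 = 5×2 + 3, so 5 does not divide 13  false
[3] x8 + x6 = 28; 28 mod 5 = 3  true
[4] gcd(2, 9) = 1  true
[5] x6 = 15, x1 = 2; distinct  true
[6] |2 − 5| = 3  true
[7] max(9, 5, 2) = 9, not 6  false
[8] x2 = 5 is odd  true

Constraints 2, 7 are violated.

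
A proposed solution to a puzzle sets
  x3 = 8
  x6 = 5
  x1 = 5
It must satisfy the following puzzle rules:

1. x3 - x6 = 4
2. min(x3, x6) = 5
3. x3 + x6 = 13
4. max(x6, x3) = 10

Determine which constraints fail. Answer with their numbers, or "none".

1. x3 - x6 = 8 - 5 = 3, not 4 — fails.
2. min(8, 5) = 5 — holds.
3. x3 + x6 = 8 + 5 = 13 — holds.
4. max(5, 8) = 8, not 10 — fails.

Violated: 1 and 4.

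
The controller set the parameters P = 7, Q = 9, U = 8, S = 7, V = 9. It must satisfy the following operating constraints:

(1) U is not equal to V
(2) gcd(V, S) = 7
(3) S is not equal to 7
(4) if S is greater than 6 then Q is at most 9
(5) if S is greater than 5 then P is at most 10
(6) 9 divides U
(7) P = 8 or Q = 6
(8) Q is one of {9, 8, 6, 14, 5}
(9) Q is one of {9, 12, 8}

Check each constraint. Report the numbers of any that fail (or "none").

(1) U = 8, V = 9; distinct  true
(2) gcd(9, 7) = 1, not 7  false
(3) S = 7, but 7 is required to differ  false
(4) S = 7 > 6, so we need Q ≤ 9; Q = 9 ≤ 9  true
(5) S = 7 > 5, so we need P ≤ 10; P = 7 ≤ 10  true
(6) 8 = 9*0 + 8, so 9 does not divide 8  false
(7) P = 7 ≠ 8 and Q = 9 ≠ 6; both disjuncts false  false
(8) Q = 9 is in {9, 8, 6, 14, 5}  true
(9) Q = 9 is in {9, 12, 8}  true

The assignment fails constraints 2, 3, 6, 7.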